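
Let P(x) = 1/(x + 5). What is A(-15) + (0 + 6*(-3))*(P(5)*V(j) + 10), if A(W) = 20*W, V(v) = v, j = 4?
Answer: -2436/5 ≈ -487.20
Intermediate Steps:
P(x) = 1/(5 + x)
A(-15) + (0 + 6*(-3))*(P(5)*V(j) + 10) = 20*(-15) + (0 + 6*(-3))*(4/(5 + 5) + 10) = -300 + (0 - 18)*(4/10 + 10) = -300 - 18*((⅒)*4 + 10) = -300 - 18*(⅖ + 10) = -300 - 18*52/5 = -300 - 936/5 = -2436/5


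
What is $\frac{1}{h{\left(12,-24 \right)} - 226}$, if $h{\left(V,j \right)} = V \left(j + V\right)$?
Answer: $- \frac{1}{370} \approx -0.0027027$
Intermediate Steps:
$h{\left(V,j \right)} = V \left(V + j\right)$
$\frac{1}{h{\left(12,-24 \right)} - 226} = \frac{1}{12 \left(12 - 24\right) - 226} = \frac{1}{12 \left(-12\right) - 226} = \frac{1}{-144 - 226} = \frac{1}{-370} = - \frac{1}{370}$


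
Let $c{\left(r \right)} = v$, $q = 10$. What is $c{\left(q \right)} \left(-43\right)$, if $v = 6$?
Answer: $-258$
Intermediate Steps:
$c{\left(r \right)} = 6$
$c{\left(q \right)} \left(-43\right) = 6 \left(-43\right) = -258$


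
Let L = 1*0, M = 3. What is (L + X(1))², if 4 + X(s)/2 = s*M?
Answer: 4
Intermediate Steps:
X(s) = -8 + 6*s (X(s) = -8 + 2*(s*3) = -8 + 2*(3*s) = -8 + 6*s)
L = 0
(L + X(1))² = (0 + (-8 + 6*1))² = (0 + (-8 + 6))² = (0 - 2)² = (-2)² = 4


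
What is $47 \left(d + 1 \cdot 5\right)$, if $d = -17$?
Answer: $-564$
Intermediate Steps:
$47 \left(d + 1 \cdot 5\right) = 47 \left(-17 + 1 \cdot 5\right) = 47 \left(-17 + 5\right) = 47 \left(-12\right) = -564$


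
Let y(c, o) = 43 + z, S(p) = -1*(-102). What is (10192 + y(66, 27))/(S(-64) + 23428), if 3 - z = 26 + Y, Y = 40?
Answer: 5086/11765 ≈ 0.43230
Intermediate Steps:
S(p) = 102
z = -63 (z = 3 - (26 + 40) = 3 - 1*66 = 3 - 66 = -63)
y(c, o) = -20 (y(c, o) = 43 - 63 = -20)
(10192 + y(66, 27))/(S(-64) + 23428) = (10192 - 20)/(102 + 23428) = 10172/23530 = 10172*(1/23530) = 5086/11765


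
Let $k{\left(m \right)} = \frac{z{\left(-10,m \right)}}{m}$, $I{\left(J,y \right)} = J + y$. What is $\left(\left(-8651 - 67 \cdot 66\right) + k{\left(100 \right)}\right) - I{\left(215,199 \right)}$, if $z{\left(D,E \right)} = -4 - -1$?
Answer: $- \frac{1348703}{100} \approx -13487.0$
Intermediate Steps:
$z{\left(D,E \right)} = -3$ ($z{\left(D,E \right)} = -4 + 1 = -3$)
$k{\left(m \right)} = - \frac{3}{m}$
$\left(\left(-8651 - 67 \cdot 66\right) + k{\left(100 \right)}\right) - I{\left(215,199 \right)} = \left(\left(-8651 - 67 \cdot 66\right) - \frac{3}{100}\right) - \left(215 + 199\right) = \left(\left(-8651 - 4422\right) - \frac{3}{100}\right) - 414 = \left(-13073 - \frac{3}{100}\right) - 414 = - \frac{1307303}{100} - 414 = - \frac{1348703}{100}$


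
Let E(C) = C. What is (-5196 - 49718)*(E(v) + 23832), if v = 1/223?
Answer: -291842484818/223 ≈ -1.3087e+9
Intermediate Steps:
v = 1/223 ≈ 0.0044843
(-5196 - 49718)*(E(v) + 23832) = (-5196 - 49718)*(1/223 + 23832) = -54914*5314537/223 = -291842484818/223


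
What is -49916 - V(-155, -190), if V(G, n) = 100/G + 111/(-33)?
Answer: -17019989/341 ≈ -49912.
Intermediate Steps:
V(G, n) = -37/11 + 100/G (V(G, n) = 100/G + 111*(-1/33) = 100/G - 37/11 = -37/11 + 100/G)
-49916 - V(-155, -190) = -49916 - (-37/11 + 100/(-155)) = -49916 - (-37/11 + 100*(-1/155)) = -49916 - (-37/11 - 20/31) = -49916 - 1*(-1367/341) = -49916 + 1367/341 = -17019989/341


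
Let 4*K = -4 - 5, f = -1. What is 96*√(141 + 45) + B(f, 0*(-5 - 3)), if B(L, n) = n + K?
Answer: -9/4 + 96*√186 ≈ 1307.0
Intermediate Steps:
K = -9/4 (K = (-4 - 5)/4 = (¼)*(-9) = -9/4 ≈ -2.2500)
B(L, n) = -9/4 + n (B(L, n) = n - 9/4 = -9/4 + n)
96*√(141 + 45) + B(f, 0*(-5 - 3)) = 96*√(141 + 45) + (-9/4 + 0*(-5 - 3)) = 96*√186 + (-9/4 + 0*(-8)) = 96*√186 + (-9/4 + 0) = 96*√186 - 9/4 = -9/4 + 96*√186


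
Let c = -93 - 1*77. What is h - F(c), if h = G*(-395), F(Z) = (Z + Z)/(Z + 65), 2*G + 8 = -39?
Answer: 389729/42 ≈ 9279.3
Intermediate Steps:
G = -47/2 (G = -4 + (½)*(-39) = -4 - 39/2 = -47/2 ≈ -23.500)
c = -170 (c = -93 - 77 = -170)
F(Z) = 2*Z/(65 + Z) (F(Z) = (2*Z)/(65 + Z) = 2*Z/(65 + Z))
h = 18565/2 (h = -47/2*(-395) = 18565/2 ≈ 9282.5)
h - F(c) = 18565/2 - 2*(-170)/(65 - 170) = 18565/2 - 2*(-170)/(-105) = 18565/2 - 2*(-170)*(-1)/105 = 18565/2 - 1*68/21 = 18565/2 - 68/21 = 389729/42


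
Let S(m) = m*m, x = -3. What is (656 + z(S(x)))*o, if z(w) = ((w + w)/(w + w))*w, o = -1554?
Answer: -1033410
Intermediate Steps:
S(m) = m**2
z(w) = w (z(w) = ((2*w)/((2*w)))*w = ((2*w)*(1/(2*w)))*w = 1*w = w)
(656 + z(S(x)))*o = (656 + (-3)**2)*(-1554) = (656 + 9)*(-1554) = 665*(-1554) = -1033410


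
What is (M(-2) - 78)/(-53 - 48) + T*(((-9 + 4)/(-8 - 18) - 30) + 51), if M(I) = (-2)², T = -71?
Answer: -3949297/2626 ≈ -1503.9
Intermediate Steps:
M(I) = 4
(M(-2) - 78)/(-53 - 48) + T*(((-9 + 4)/(-8 - 18) - 30) + 51) = (4 - 78)/(-53 - 48) - 71*(((-9 + 4)/(-8 - 18) - 30) + 51) = -74/(-101) - 71*((-5/(-26) - 30) + 51) = -74*(-1/101) - 71*((-5*(-1/26) - 30) + 51) = 74/101 - 71*((5/26 - 30) + 51) = 74/101 - 71*(-775/26 + 51) = 74/101 - 71*551/26 = 74/101 - 39121/26 = -3949297/2626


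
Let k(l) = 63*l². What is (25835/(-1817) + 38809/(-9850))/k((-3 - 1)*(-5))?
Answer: -1649699/2289420000 ≈ -0.00072058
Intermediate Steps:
(25835/(-1817) + 38809/(-9850))/k((-3 - 1)*(-5)) = (25835/(-1817) + 38809/(-9850))/((63*((-3 - 1)*(-5))²)) = (25835*(-1/1817) + 38809*(-1/9850))/((63*(-4*(-5))²)) = (-25835/1817 - 197/50)/((63*20²)) = -1649699/(90850*(63*400)) = -1649699/90850/25200 = -1649699/90850*1/25200 = -1649699/2289420000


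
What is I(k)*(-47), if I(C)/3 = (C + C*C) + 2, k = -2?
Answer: -564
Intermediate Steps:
I(C) = 6 + 3*C + 3*C² (I(C) = 3*((C + C*C) + 2) = 3*((C + C²) + 2) = 3*(2 + C + C²) = 6 + 3*C + 3*C²)
I(k)*(-47) = (6 + 3*(-2) + 3*(-2)²)*(-47) = (6 - 6 + 3*4)*(-47) = (6 - 6 + 12)*(-47) = 12*(-47) = -564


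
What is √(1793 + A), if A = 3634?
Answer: 9*√67 ≈ 73.668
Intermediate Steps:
√(1793 + A) = √(1793 + 3634) = √5427 = 9*√67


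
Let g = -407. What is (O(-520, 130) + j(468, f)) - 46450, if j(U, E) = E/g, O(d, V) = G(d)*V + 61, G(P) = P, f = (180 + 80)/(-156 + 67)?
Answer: -4129023287/36223 ≈ -1.1399e+5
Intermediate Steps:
f = -260/89 (f = 260/(-89) = 260*(-1/89) = -260/89 ≈ -2.9213)
O(d, V) = 61 + V*d (O(d, V) = d*V + 61 = V*d + 61 = 61 + V*d)
j(U, E) = -E/407 (j(U, E) = E/(-407) = E*(-1/407) = -E/407)
(O(-520, 130) + j(468, f)) - 46450 = ((61 + 130*(-520)) - 1/407*(-260/89)) - 46450 = ((61 - 67600) + 260/36223) - 46450 = (-67539 + 260/36223) - 46450 = -2446464937/36223 - 46450 = -4129023287/36223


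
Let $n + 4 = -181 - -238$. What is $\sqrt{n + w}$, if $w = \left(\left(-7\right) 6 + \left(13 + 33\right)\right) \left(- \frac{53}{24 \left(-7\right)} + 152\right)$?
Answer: $\frac{\sqrt{1168230}}{42} \approx 25.734$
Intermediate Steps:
$w = \frac{25589}{42}$ ($w = \left(-42 + 46\right) \left(- \frac{53}{-168} + 152\right) = 4 \left(\left(-53\right) \left(- \frac{1}{168}\right) + 152\right) = 4 \left(\frac{53}{168} + 152\right) = 4 \cdot \frac{25589}{168} = \frac{25589}{42} \approx 609.26$)
$n = 53$ ($n = -4 - -57 = -4 + \left(-181 + 238\right) = -4 + 57 = 53$)
$\sqrt{n + w} = \sqrt{53 + \frac{25589}{42}} = \sqrt{\frac{27815}{42}} = \frac{\sqrt{1168230}}{42}$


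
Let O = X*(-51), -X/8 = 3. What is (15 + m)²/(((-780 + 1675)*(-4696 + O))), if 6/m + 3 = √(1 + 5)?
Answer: -3/88784 + 9*√6/776860 ≈ -5.4123e-6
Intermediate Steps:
X = -24 (X = -8*3 = -24)
O = 1224 (O = -24*(-51) = 1224)
m = 6/(-3 + √6) (m = 6/(-3 + √(1 + 5)) = 6/(-3 + √6) ≈ -10.899)
(15 + m)²/(((-780 + 1675)*(-4696 + O))) = (15 + (-6 - 2*√6))²/(((-780 + 1675)*(-4696 + 1224))) = (9 - 2*√6)²/((895*(-3472))) = (9 - 2*√6)²/(-3107440) = (9 - 2*√6)²*(-1/3107440) = -(9 - 2*√6)²/3107440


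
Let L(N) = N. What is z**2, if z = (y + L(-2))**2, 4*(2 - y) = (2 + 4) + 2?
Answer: 16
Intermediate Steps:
y = 0 (y = 2 - ((2 + 4) + 2)/4 = 2 - (6 + 2)/4 = 2 - 1/4*8 = 2 - 2 = 0)
z = 4 (z = (0 - 2)**2 = (-2)**2 = 4)
z**2 = 4**2 = 16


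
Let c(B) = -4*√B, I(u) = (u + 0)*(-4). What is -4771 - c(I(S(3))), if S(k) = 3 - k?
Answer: -4771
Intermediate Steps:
I(u) = -4*u (I(u) = u*(-4) = -4*u)
-4771 - c(I(S(3))) = -4771 - (-4)*√(-4*(3 - 1*3)) = -4771 - (-4)*√(-4*(3 - 3)) = -4771 - (-4)*√(-4*0) = -4771 - (-4)*√0 = -4771 - (-4)*0 = -4771 - 1*0 = -4771 + 0 = -4771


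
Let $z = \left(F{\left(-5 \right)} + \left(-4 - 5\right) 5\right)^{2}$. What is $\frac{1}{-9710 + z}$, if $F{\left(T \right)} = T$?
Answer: $- \frac{1}{7210} \approx -0.0001387$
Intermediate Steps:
$z = 2500$ ($z = \left(-5 + \left(-4 - 5\right) 5\right)^{2} = \left(-5 - 45\right)^{2} = \left(-50\right)^{2} = 2500$)
$\frac{1}{-9710 + z} = \frac{1}{-9710 + 2500} = \frac{1}{-7210} = - \frac{1}{7210}$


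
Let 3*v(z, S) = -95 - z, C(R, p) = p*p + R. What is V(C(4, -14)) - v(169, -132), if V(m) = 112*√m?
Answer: 88 + 1120*√2 ≈ 1671.9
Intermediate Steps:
C(R, p) = R + p² (C(R, p) = p² + R = R + p²)
v(z, S) = -95/3 - z/3 (v(z, S) = (-95 - z)/3 = -95/3 - z/3)
V(C(4, -14)) - v(169, -132) = 112*√(4 + (-14)²) - (-95/3 - ⅓*169) = 112*√(4 + 196) - (-95/3 - 169/3) = 112*√200 - 1*(-88) = 112*(10*√2) + 88 = 1120*√2 + 88 = 88 + 1120*√2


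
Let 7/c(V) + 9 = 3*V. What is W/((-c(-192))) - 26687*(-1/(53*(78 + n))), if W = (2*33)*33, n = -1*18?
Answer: 4051920209/22260 ≈ 1.8203e+5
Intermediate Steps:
n = -18
W = 2178 (W = 66*33 = 2178)
c(V) = 7/(-9 + 3*V)
W/((-c(-192))) - 26687*(-1/(53*(78 + n))) = 2178/((-7/(3*(-3 - 192)))) - 26687*(-1/(53*(78 - 18))) = 2178/((-7/(3*(-195)))) - 26687/((-53*60)) = 2178/((-7*(-1)/(3*195))) - 26687/(-3180) = 2178/((-1*(-7/585))) - 26687*(-1/3180) = 2178/(7/585) + 26687/3180 = 2178*(585/7) + 26687/3180 = 1274130/7 + 26687/3180 = 4051920209/22260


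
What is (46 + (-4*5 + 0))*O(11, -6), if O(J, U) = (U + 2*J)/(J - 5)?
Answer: 208/3 ≈ 69.333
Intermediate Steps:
O(J, U) = (U + 2*J)/(-5 + J)
(46 + (-4*5 + 0))*O(11, -6) = (46 + (-4*5 + 0))*((-6 + 2*11)/(-5 + 11)) = (46 + (-20 + 0))*((-6 + 22)/6) = (46 - 20)*((1/6)*16) = 26*(8/3) = 208/3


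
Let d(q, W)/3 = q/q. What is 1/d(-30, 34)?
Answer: ⅓ ≈ 0.33333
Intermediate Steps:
d(q, W) = 3 (d(q, W) = 3*(q/q) = 3*1 = 3)
1/d(-30, 34) = 1/3 = ⅓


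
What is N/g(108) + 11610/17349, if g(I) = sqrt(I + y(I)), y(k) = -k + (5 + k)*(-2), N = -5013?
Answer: 3870/5783 + 5013*I*sqrt(226)/226 ≈ 0.6692 + 333.46*I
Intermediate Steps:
y(k) = -10 - 3*k (y(k) = -k + (-10 - 2*k) = -10 - 3*k)
g(I) = sqrt(-10 - 2*I) (g(I) = sqrt(I + (-10 - 3*I)) = sqrt(-10 - 2*I))
N/g(108) + 11610/17349 = -5013/sqrt(-10 - 2*108) + 11610/17349 = -5013/sqrt(-10 - 216) + 11610*(1/17349) = -5013*(-I*sqrt(226)/226) + 3870/5783 = -(-5013)*I*sqrt(226)/226 + 3870/5783 = 5013*I*sqrt(226)/226 + 3870/5783 = 3870/5783 + 5013*I*sqrt(226)/226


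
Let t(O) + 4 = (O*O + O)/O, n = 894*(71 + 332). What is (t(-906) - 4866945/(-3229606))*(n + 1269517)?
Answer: -4776688101843291/3229606 ≈ -1.4790e+9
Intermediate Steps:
n = 360282 (n = 894*403 = 360282)
t(O) = -4 + (O + O²)/O (t(O) = -4 + (O*O + O)/O = -4 + (O² + O)/O = -4 + (O + O²)/O)
(t(-906) - 4866945/(-3229606))*(n + 1269517) = ((-3 - 906) - 4866945/(-3229606))*(360282 + 1269517) = (-909 - 4866945*(-1/3229606))*1629799 = (-909 + 4866945/3229606)*1629799 = -2930844909/3229606*1629799 = -4776688101843291/3229606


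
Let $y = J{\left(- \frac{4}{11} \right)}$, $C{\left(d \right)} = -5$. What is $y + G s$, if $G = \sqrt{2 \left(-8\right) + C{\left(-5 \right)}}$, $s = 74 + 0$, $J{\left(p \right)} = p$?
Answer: $- \frac{4}{11} + 74 i \sqrt{21} \approx -0.36364 + 339.11 i$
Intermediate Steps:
$y = - \frac{4}{11} \approx -0.36364$
$s = 74$
$G = i \sqrt{21}$ ($G = \sqrt{2 \left(-8\right) - 5} = \sqrt{-16 - 5} = \sqrt{-21} = i \sqrt{21} \approx 4.5826 i$)
$y + G s = - \frac{4}{11} + i \sqrt{21} \cdot 74 = - \frac{4}{11} + 74 i \sqrt{21}$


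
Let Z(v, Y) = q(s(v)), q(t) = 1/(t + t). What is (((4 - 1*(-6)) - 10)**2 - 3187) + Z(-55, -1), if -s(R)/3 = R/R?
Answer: -19123/6 ≈ -3187.2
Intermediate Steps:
s(R) = -3 (s(R) = -3*R/R = -3*1 = -3)
q(t) = 1/(2*t)
Z(v, Y) = -1/6 (Z(v, Y) = (1/2)/(-3) = (1/2)*(-1/3) = -1/6)
(((4 - 1*(-6)) - 10)**2 - 3187) + Z(-55, -1) = (((4 - 1*(-6)) - 10)**2 - 3187) - 1/6 = (((4 + 6) - 10)**2 - 3187) - 1/6 = ((10 - 10)**2 - 3187) - 1/6 = (0**2 - 3187) - 1/6 = (0 - 3187) - 1/6 = -3187 - 1/6 = -19123/6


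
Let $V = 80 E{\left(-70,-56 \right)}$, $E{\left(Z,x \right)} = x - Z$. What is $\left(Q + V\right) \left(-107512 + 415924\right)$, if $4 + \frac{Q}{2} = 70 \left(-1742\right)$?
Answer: $-74872564416$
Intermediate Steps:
$Q = -243888$ ($Q = -8 + 2 \cdot 70 \left(-1742\right) = -8 + 2 \left(-121940\right) = -8 - 243880 = -243888$)
$V = 1120$ ($V = 80 \left(-56 - -70\right) = 80 \left(-56 + 70\right) = 80 \cdot 14 = 1120$)
$\left(Q + V\right) \left(-107512 + 415924\right) = \left(-243888 + 1120\right) \left(-107512 + 415924\right) = \left(-242768\right) 308412 = -74872564416$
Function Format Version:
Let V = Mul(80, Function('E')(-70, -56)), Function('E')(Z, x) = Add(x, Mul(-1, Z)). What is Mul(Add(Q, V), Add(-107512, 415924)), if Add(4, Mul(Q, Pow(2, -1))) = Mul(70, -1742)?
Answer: -74872564416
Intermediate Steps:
Q = -243888 (Q = Add(-8, Mul(2, Mul(70, -1742))) = Add(-8, Mul(2, -121940)) = Add(-8, -243880) = -243888)
V = 1120 (V = Mul(80, Add(-56, Mul(-1, -70))) = Mul(80, Add(-56, 70)) = Mul(80, 14) = 1120)
Mul(Add(Q, V), Add(-107512, 415924)) = Mul(Add(-243888, 1120), Add(-107512, 415924)) = Mul(-242768, 308412) = -74872564416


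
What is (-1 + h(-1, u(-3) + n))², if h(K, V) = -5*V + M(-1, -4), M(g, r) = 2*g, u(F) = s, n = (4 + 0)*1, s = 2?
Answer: 1089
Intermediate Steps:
n = 4 (n = 4*1 = 4)
u(F) = 2
h(K, V) = -2 - 5*V (h(K, V) = -5*V + 2*(-1) = -5*V - 2 = -2 - 5*V)
(-1 + h(-1, u(-3) + n))² = (-1 + (-2 - 5*(2 + 4)))² = (-1 + (-2 - 5*6))² = (-1 + (-2 - 30))² = (-1 - 32)² = (-33)² = 1089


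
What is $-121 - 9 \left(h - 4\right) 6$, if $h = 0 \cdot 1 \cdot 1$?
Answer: $95$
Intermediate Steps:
$h = 0$ ($h = 0 \cdot 1 = 0$)
$-121 - 9 \left(h - 4\right) 6 = -121 - 9 \left(0 - 4\right) 6 = -121 - 9 \left(\left(-4\right) 6\right) = -121 - -216 = -121 + 216 = 95$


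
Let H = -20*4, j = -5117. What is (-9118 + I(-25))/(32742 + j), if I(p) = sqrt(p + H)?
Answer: -9118/27625 + I*sqrt(105)/27625 ≈ -0.33006 + 0.00037093*I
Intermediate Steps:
H = -80
I(p) = sqrt(-80 + p) (I(p) = sqrt(p - 80) = sqrt(-80 + p))
(-9118 + I(-25))/(32742 + j) = (-9118 + sqrt(-80 - 25))/(32742 - 5117) = (-9118 + sqrt(-105))/27625 = (-9118 + I*sqrt(105))*(1/27625) = -9118/27625 + I*sqrt(105)/27625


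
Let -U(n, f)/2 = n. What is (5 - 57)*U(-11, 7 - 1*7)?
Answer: -1144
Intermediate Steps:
U(n, f) = -2*n
(5 - 57)*U(-11, 7 - 1*7) = (5 - 57)*(-2*(-11)) = -52*22 = -1144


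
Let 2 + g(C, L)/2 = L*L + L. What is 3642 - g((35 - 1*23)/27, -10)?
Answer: 3466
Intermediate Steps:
g(C, L) = -4 + 2*L + 2*L**2 (g(C, L) = -4 + 2*(L*L + L) = -4 + 2*(L**2 + L) = -4 + 2*(L + L**2) = -4 + (2*L + 2*L**2) = -4 + 2*L + 2*L**2)
3642 - g((35 - 1*23)/27, -10) = 3642 - (-4 + 2*(-10) + 2*(-10)**2) = 3642 - (-4 - 20 + 2*100) = 3642 - (-4 - 20 + 200) = 3642 - 1*176 = 3642 - 176 = 3466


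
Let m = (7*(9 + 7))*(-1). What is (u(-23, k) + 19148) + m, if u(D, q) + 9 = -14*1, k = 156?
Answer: 19013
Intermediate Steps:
m = -112 (m = (7*16)*(-1) = 112*(-1) = -112)
u(D, q) = -23 (u(D, q) = -9 - 14*1 = -9 - 14 = -23)
(u(-23, k) + 19148) + m = (-23 + 19148) - 112 = 19125 - 112 = 19013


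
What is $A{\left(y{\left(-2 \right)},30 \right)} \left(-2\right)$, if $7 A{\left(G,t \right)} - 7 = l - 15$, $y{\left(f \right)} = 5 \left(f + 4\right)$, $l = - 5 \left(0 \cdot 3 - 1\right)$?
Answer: $\frac{6}{7} \approx 0.85714$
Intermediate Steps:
$l = 5$ ($l = - 5 \left(0 - 1\right) = \left(-5\right) \left(-1\right) = 5$)
$y{\left(f \right)} = 20 + 5 f$ ($y{\left(f \right)} = 5 \left(4 + f\right) = 20 + 5 f$)
$A{\left(G,t \right)} = - \frac{3}{7}$ ($A{\left(G,t \right)} = 1 + \frac{5 - 15}{7} = 1 + \frac{1}{7} \left(-10\right) = 1 - \frac{10}{7} = - \frac{3}{7}$)
$A{\left(y{\left(-2 \right)},30 \right)} \left(-2\right) = \left(- \frac{3}{7}\right) \left(-2\right) = \frac{6}{7}$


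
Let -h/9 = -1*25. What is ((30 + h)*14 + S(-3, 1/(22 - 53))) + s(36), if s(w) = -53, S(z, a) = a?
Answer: 109026/31 ≈ 3517.0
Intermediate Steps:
h = 225 (h = -(-9)*25 = -9*(-25) = 225)
((30 + h)*14 + S(-3, 1/(22 - 53))) + s(36) = ((30 + 225)*14 + 1/(22 - 53)) - 53 = (255*14 + 1/(-31)) - 53 = (3570 - 1/31) - 53 = 110669/31 - 53 = 109026/31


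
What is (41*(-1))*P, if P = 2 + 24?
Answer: -1066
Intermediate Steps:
P = 26
(41*(-1))*P = (41*(-1))*26 = -41*26 = -1066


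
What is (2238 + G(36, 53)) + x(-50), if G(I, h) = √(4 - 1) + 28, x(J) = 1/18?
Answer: 40789/18 + √3 ≈ 2267.8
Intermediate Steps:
x(J) = 1/18
G(I, h) = 28 + √3 (G(I, h) = √3 + 28 = 28 + √3)
(2238 + G(36, 53)) + x(-50) = (2238 + (28 + √3)) + 1/18 = (2266 + √3) + 1/18 = 40789/18 + √3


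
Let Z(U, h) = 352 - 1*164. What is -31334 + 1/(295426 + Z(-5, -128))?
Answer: -9262769075/295614 ≈ -31334.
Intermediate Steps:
Z(U, h) = 188 (Z(U, h) = 352 - 164 = 188)
-31334 + 1/(295426 + Z(-5, -128)) = -31334 + 1/(295426 + 188) = -31334 + 1/295614 = -9262769075/295614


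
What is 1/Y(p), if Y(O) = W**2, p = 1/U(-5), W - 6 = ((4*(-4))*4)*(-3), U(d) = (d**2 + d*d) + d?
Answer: 1/39204 ≈ 2.5508e-5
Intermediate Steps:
U(d) = d + 2*d**2 (U(d) = (d**2 + d**2) + d = 2*d**2 + d = d + 2*d**2)
W = 198 (W = 6 + ((4*(-4))*4)*(-3) = 6 - 16*4*(-3) = 6 - 64*(-3) = 6 + 192 = 198)
p = 1/45 (p = 1/(-5*(1 + 2*(-5))) = 1/(-5*(1 - 10)) = 1/(-5*(-9)) = 1/45 ≈ 0.022222)
Y(O) = 39204 (Y(O) = 198**2 = 39204)
1/Y(p) = 1/39204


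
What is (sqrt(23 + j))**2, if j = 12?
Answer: 35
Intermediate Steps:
(sqrt(23 + j))**2 = (sqrt(23 + 12))**2 = (sqrt(35))**2 = 35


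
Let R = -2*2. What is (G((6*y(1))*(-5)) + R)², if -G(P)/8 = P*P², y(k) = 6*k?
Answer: 2176781962752016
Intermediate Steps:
G(P) = -8*P³ (G(P) = -8*P*P² = -8*P³)
R = -4
(G((6*y(1))*(-5)) + R)² = (-8*((6*(6*1))*(-5))³ - 4)² = (-8*((6*6)*(-5))³ - 4)² = (-8*(36*(-5))³ - 4)² = (-8*(-180)³ - 4)² = (-8*(-5832000) - 4)² = (46656000 - 4)² = 46655996² = 2176781962752016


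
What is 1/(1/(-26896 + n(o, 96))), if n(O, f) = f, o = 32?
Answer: -26800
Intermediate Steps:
1/(1/(-26896 + n(o, 96))) = 1/(1/(-26896 + 96)) = 1/(1/(-26800)) = 1/(-1/26800) = -26800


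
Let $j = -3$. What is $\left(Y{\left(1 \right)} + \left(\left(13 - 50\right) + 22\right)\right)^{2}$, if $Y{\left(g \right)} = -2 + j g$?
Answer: $400$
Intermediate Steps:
$Y{\left(g \right)} = -2 - 3 g$
$\left(Y{\left(1 \right)} + \left(\left(13 - 50\right) + 22\right)\right)^{2} = \left(\left(-2 - 3\right) + \left(\left(13 - 50\right) + 22\right)\right)^{2} = \left(\left(-2 - 3\right) + \left(-37 + 22\right)\right)^{2} = \left(-5 - 15\right)^{2} = \left(-20\right)^{2} = 400$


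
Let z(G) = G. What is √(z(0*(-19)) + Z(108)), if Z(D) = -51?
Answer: I*√51 ≈ 7.1414*I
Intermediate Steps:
√(z(0*(-19)) + Z(108)) = √(0*(-19) - 51) = √(0 - 51) = √(-51) = I*√51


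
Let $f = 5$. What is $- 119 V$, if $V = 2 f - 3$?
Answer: $-833$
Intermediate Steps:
$V = 7$ ($V = 2 \cdot 5 - 3 = 10 - 3 = 7$)
$- 119 V = \left(-119\right) 7 = -833$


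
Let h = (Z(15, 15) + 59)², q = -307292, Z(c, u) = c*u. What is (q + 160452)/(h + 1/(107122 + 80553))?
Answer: -27558197000/15137114801 ≈ -1.8206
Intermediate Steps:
h = 80656 (h = (15*15 + 59)² = (225 + 59)² = 284² = 80656)
(q + 160452)/(h + 1/(107122 + 80553)) = (-307292 + 160452)/(80656 + 1/(107122 + 80553)) = -146840/(80656 + 1/187675) = -146840/15137114801/187675 = -146840*187675/15137114801 = -27558197000/15137114801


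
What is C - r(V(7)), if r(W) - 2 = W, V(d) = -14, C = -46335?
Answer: -46323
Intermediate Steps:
r(W) = 2 + W
C - r(V(7)) = -46335 - (2 - 14) = -46335 - 1*(-12) = -46335 + 12 = -46323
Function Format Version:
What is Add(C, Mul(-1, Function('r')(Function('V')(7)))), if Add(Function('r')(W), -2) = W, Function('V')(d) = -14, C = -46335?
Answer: -46323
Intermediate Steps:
Function('r')(W) = Add(2, W)
Add(C, Mul(-1, Function('r')(Function('V')(7)))) = Add(-46335, Mul(-1, Add(2, -14))) = Add(-46335, Mul(-1, -12)) = Add(-46335, 12) = -46323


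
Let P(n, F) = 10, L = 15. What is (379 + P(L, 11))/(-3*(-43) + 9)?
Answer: 389/138 ≈ 2.8188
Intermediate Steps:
(379 + P(L, 11))/(-3*(-43) + 9) = (379 + 10)/(-3*(-43) + 9) = 389/(129 + 9) = 389/138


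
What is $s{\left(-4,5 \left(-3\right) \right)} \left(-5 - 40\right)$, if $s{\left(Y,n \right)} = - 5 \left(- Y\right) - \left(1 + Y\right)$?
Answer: $765$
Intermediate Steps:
$s{\left(Y,n \right)} = -1 + 4 Y$ ($s{\left(Y,n \right)} = 5 Y - \left(1 + Y\right) = -1 + 4 Y$)
$s{\left(-4,5 \left(-3\right) \right)} \left(-5 - 40\right) = \left(-1 + 4 \left(-4\right)\right) \left(-5 - 40\right) = \left(-1 - 16\right) \left(-45\right) = \left(-17\right) \left(-45\right) = 765$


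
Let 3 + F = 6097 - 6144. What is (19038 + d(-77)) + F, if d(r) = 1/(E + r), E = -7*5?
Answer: 2126655/112 ≈ 18988.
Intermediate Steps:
E = -35
d(r) = 1/(-35 + r)
F = -50 (F = -3 + (6097 - 6144) = -3 - 47 = -50)
(19038 + d(-77)) + F = (19038 + 1/(-35 - 77)) - 50 = (19038 + 1/(-112)) - 50 = (19038 - 1/112) - 50 = 2132255/112 - 50 = 2126655/112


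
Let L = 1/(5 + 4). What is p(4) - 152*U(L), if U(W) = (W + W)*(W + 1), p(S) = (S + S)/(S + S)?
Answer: -2959/81 ≈ -36.531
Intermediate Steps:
L = ⅑ (L = 1/9 = ⅑ ≈ 0.11111)
p(S) = 1 (p(S) = (2*S)/((2*S)) = (2*S)*(1/(2*S)) = 1)
U(W) = 2*W*(1 + W) (U(W) = (2*W)*(1 + W) = 2*W*(1 + W))
p(4) - 152*U(L) = 1 - 304*(1 + ⅑)/9 = 1 - 304*10/(9*9) = 1 - 152*20/81 = 1 - 3040/81 = -2959/81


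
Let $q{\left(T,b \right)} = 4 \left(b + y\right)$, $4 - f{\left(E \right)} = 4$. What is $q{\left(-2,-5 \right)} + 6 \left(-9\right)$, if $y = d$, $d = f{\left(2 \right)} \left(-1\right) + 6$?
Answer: $-50$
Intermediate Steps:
$f{\left(E \right)} = 0$ ($f{\left(E \right)} = 4 - 4 = 0$)
$d = 6$ ($d = 0 \left(-1\right) + 6 = 0 + 6 = 6$)
$y = 6$
$q{\left(T,b \right)} = 24 + 4 b$ ($q{\left(T,b \right)} = 4 \left(b + 6\right) = 4 \left(6 + b\right) = 24 + 4 b$)
$q{\left(-2,-5 \right)} + 6 \left(-9\right) = \left(24 + 4 \left(-5\right)\right) + 6 \left(-9\right) = \left(24 - 20\right) - 54 = 4 - 54 = -50$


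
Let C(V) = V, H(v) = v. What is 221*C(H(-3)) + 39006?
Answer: 38343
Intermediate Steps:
221*C(H(-3)) + 39006 = 221*(-3) + 39006 = -663 + 39006 = 38343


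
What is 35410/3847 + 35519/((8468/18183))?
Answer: 85684618531/1123324 ≈ 76278.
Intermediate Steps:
35410/3847 + 35519/((8468/18183)) = 35410*(1/3847) + 35519/((8468*(1/18183))) = 35410/3847 + 35519/(292/627) = 35410/3847 + 35519*(627/292) = 35410/3847 + 22270413/292 = 85684618531/1123324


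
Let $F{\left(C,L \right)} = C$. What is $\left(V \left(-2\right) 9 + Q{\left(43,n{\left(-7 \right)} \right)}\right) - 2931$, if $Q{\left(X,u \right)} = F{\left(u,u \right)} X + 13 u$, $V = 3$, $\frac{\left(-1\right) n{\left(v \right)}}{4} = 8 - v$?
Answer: $-6345$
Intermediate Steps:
$n{\left(v \right)} = -32 + 4 v$ ($n{\left(v \right)} = - 4 \left(8 - v\right) = -32 + 4 v$)
$Q{\left(X,u \right)} = 13 u + X u$ ($Q{\left(X,u \right)} = u X + 13 u = X u + 13 u = 13 u + X u$)
$\left(V \left(-2\right) 9 + Q{\left(43,n{\left(-7 \right)} \right)}\right) - 2931 = \left(3 \left(-2\right) 9 + \left(-32 + 4 \left(-7\right)\right) \left(13 + 43\right)\right) - 2931 = \left(\left(-6\right) 9 + \left(-32 - 28\right) 56\right) - 2931 = \left(-54 - 3360\right) - 2931 = -3414 - 2931 = -6345$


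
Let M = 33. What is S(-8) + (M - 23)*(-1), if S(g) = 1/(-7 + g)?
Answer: -151/15 ≈ -10.067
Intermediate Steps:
S(-8) + (M - 23)*(-1) = 1/(-7 - 8) + (33 - 23)*(-1) = 1/(-15) + 10*(-1) = -1/15 - 10 = -151/15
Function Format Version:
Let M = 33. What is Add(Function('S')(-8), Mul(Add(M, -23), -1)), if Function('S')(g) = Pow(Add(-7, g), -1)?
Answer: Rational(-151, 15) ≈ -10.067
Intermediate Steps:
Add(Function('S')(-8), Mul(Add(M, -23), -1)) = Add(Pow(Add(-7, -8), -1), Mul(Add(33, -23), -1)) = Add(Pow(-15, -1), Mul(10, -1)) = Add(Rational(-1, 15), -10) = Rational(-151, 15)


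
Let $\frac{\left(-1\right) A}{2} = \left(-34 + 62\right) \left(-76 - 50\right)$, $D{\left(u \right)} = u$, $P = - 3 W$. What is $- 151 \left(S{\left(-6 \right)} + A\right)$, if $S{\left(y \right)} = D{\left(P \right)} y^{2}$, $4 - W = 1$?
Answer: $-1016532$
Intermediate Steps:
$W = 3$ ($W = 4 - 1 = 3$)
$P = -9$ ($P = \left(-3\right) 3 = -9$)
$A = 7056$ ($A = - 2 \left(-34 + 62\right) \left(-76 - 50\right) = - 2 \cdot 28 \left(-126\right) = \left(-2\right) \left(-3528\right) = 7056$)
$S{\left(y \right)} = - 9 y^{2}$
$- 151 \left(S{\left(-6 \right)} + A\right) = - 151 \left(- 9 \left(-6\right)^{2} + 7056\right) = - 151 \left(\left(-9\right) 36 + 7056\right) = - 151 \left(-324 + 7056\right) = \left(-151\right) 6732 = -1016532$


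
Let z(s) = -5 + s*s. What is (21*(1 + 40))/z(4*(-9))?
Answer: 861/1291 ≈ 0.66692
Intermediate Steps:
z(s) = -5 + s²
(21*(1 + 40))/z(4*(-9)) = (21*(1 + 40))/(-5 + (4*(-9))²) = (21*41)/(-5 + (-36)²) = 861/(-5 + 1296) = 861/1291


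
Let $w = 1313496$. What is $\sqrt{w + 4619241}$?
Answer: $3 \sqrt{659193} \approx 2435.7$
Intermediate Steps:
$\sqrt{w + 4619241} = \sqrt{1313496 + 4619241} = \sqrt{5932737} = 3 \sqrt{659193}$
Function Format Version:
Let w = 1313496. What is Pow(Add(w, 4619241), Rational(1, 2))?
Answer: Mul(3, Pow(659193, Rational(1, 2))) ≈ 2435.7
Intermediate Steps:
Pow(Add(w, 4619241), Rational(1, 2)) = Pow(Add(1313496, 4619241), Rational(1, 2)) = Pow(5932737, Rational(1, 2)) = Mul(3, Pow(659193, Rational(1, 2)))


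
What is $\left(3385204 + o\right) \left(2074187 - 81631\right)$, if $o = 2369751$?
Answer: $11467070114980$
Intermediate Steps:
$\left(3385204 + o\right) \left(2074187 - 81631\right) = \left(3385204 + 2369751\right) \left(2074187 - 81631\right) = 5754955 \cdot 1992556 = 11467070114980$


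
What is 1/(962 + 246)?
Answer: 1/1208 ≈ 0.00082781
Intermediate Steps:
1/(962 + 246) = 1/1208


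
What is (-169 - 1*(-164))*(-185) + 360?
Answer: 1285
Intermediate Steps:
(-169 - 1*(-164))*(-185) + 360 = (-169 + 164)*(-185) + 360 = -5*(-185) + 360 = 925 + 360 = 1285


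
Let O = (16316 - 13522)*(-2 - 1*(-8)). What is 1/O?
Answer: 1/16764 ≈ 5.9652e-5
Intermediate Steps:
O = 16764 (O = 2794*(-2 + 8) = 2794*6 = 16764)
1/O = 1/16764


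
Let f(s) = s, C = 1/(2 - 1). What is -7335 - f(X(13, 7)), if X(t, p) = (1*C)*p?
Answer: -7342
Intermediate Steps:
C = 1 (C = 1/1 = 1)
X(t, p) = p (X(t, p) = (1*1)*p = 1*p = p)
-7335 - f(X(13, 7)) = -7335 - 1*7 = -7335 - 7 = -7342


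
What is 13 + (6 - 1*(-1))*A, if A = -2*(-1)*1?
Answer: 27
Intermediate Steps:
A = 2 (A = 2*1 = 2)
13 + (6 - 1*(-1))*A = 13 + (6 - 1*(-1))*2 = 13 + (6 + 1)*2 = 13 + 7*2 = 13 + 14 = 27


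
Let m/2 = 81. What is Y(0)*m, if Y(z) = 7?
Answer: 1134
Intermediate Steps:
m = 162 (m = 2*81 = 162)
Y(0)*m = 7*162 = 1134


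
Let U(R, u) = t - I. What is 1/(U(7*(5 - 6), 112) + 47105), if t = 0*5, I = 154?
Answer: 1/46951 ≈ 2.1299e-5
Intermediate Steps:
t = 0
U(R, u) = -154 (U(R, u) = 0 - 1*154 = 0 - 154 = -154)
1/(U(7*(5 - 6), 112) + 47105) = 1/(-154 + 47105) = 1/46951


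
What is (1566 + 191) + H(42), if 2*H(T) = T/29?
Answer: 50974/29 ≈ 1757.7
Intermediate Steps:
H(T) = T/58 (H(T) = (T/29)/2 = T/58)
(1566 + 191) + H(42) = (1566 + 191) + (1/58)*42 = 1757 + 21/29 = 50974/29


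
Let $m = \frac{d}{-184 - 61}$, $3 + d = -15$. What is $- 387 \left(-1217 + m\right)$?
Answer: $\frac{115382889}{245} \approx 4.7095 \cdot 10^{5}$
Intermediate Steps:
$d = -18$ ($d = -3 - 15 = -18$)
$m = \frac{18}{245}$ ($m = - \frac{18}{-184 - 61} = - \frac{18}{-245} = \left(-18\right) \left(- \frac{1}{245}\right) = \frac{18}{245} \approx 0.073469$)
$- 387 \left(-1217 + m\right) = - 387 \left(-1217 + \frac{18}{245}\right) = \left(-387\right) \left(- \frac{298147}{245}\right) = \frac{115382889}{245}$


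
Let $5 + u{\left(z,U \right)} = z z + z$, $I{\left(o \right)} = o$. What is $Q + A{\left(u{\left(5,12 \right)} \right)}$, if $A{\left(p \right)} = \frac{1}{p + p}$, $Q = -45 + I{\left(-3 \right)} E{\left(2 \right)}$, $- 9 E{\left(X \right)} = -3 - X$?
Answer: $- \frac{6997}{150} \approx -46.647$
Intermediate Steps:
$E{\left(X \right)} = \frac{1}{3} + \frac{X}{9}$ ($E{\left(X \right)} = - \frac{-3 - X}{9} = \frac{1}{3} + \frac{X}{9}$)
$u{\left(z,U \right)} = -5 + z + z^{2}$ ($u{\left(z,U \right)} = -5 + \left(z z + z\right) = -5 + \left(z^{2} + z\right) = -5 + \left(z + z^{2}\right) = -5 + z + z^{2}$)
$Q = - \frac{140}{3}$ ($Q = -45 - 3 \left(\frac{1}{3} + \frac{1}{9} \cdot 2\right) = -45 - 3 \left(\frac{1}{3} + \frac{2}{9}\right) = -45 - \frac{5}{3} = - \frac{140}{3} \approx -46.667$)
$A{\left(p \right)} = \frac{1}{2 p}$
$Q + A{\left(u{\left(5,12 \right)} \right)} = - \frac{140}{3} + \frac{1}{2 \left(-5 + 5 + 5^{2}\right)} = - \frac{140}{3} + \frac{1}{2 \left(-5 + 5 + 25\right)} = - \frac{140}{3} + \frac{1}{2 \cdot 25} = - \frac{140}{3} + \frac{1}{2} \cdot \frac{1}{25} = - \frac{140}{3} + \frac{1}{50} = - \frac{6997}{150}$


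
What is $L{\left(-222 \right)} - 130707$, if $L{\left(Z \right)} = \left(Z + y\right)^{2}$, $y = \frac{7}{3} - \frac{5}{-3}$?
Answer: $-83183$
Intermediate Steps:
$y = 4$ ($y = 7 \cdot \frac{1}{3} - - \frac{5}{3} = \frac{7}{3} + \frac{5}{3} = 4$)
$L{\left(Z \right)} = \left(4 + Z\right)^{2}$ ($L{\left(Z \right)} = \left(Z + 4\right)^{2} = \left(4 + Z\right)^{2}$)
$L{\left(-222 \right)} - 130707 = \left(4 - 222\right)^{2} - 130707 = \left(-218\right)^{2} - 130707 = 47524 - 130707 = -83183$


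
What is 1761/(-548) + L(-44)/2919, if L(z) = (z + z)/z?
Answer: -5139263/1599612 ≈ -3.2128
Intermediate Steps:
L(z) = 2 (L(z) = (2*z)/z = 2)
1761/(-548) + L(-44)/2919 = 1761/(-548) + 2/2919 = 1761*(-1/548) + 2*(1/2919) = -1761/548 + 2/2919 = -5139263/1599612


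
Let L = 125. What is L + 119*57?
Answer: 6908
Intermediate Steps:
L + 119*57 = 125 + 119*57 = 125 + 6783 = 6908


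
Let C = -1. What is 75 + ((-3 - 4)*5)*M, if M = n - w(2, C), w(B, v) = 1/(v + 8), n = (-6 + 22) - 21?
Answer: 255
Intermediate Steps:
n = -5 (n = 16 - 21 = -5)
w(B, v) = 1/(8 + v)
M = -36/7 (M = -5 - 1/(8 - 1) = -5 - 1/7 = -5 - 1*⅐ = -5 - ⅐ = -36/7 ≈ -5.1429)
75 + ((-3 - 4)*5)*M = 75 + ((-3 - 4)*5)*(-36/7) = 75 - 7*5*(-36/7) = 75 - 35*(-36/7) = 75 + 180 = 255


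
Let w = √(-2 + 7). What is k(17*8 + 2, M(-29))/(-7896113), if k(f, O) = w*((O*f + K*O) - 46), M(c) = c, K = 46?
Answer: 5382*√5/7896113 ≈ 0.0015241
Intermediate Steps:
w = √5 ≈ 2.2361
k(f, O) = √5*(-46 + 46*O + O*f) (k(f, O) = √5*((O*f + 46*O) - 46) = √5*((46*O + O*f) - 46) = √5*(-46 + 46*O + O*f))
k(17*8 + 2, M(-29))/(-7896113) = (√5*(-46 + 46*(-29) - 29*(17*8 + 2)))/(-7896113) = (√5*(-46 - 1334 - 29*(136 + 2)))*(-1/7896113) = (√5*(-46 - 1334 - 29*138))*(-1/7896113) = (√5*(-46 - 1334 - 4002))*(-1/7896113) = (√5*(-5382))*(-1/7896113) = -5382*√5*(-1/7896113) = 5382*√5/7896113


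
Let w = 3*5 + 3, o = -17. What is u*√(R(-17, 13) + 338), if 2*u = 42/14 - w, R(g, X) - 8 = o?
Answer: -15*√329/2 ≈ -136.04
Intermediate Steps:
w = 18 (w = 15 + 3 = 18)
R(g, X) = -9 (R(g, X) = 8 - 17 = -9)
u = -15/2 (u = (42/14 - 1*18)/2 = (42*(1/14) - 18)/2 = (3 - 18)/2 = (½)*(-15) = -15/2 ≈ -7.5000)
u*√(R(-17, 13) + 338) = -15*√(-9 + 338)/2 = -15*√329/2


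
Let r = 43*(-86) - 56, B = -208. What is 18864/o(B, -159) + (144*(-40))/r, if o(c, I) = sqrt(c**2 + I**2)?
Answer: 2880/1877 + 18864*sqrt(68545)/68545 ≈ 73.586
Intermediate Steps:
r = -3754 (r = -3698 - 56 = -3754)
o(c, I) = sqrt(I**2 + c**2)
18864/o(B, -159) + (144*(-40))/r = 18864/(sqrt((-159)**2 + (-208)**2)) + (144*(-40))/(-3754) = 18864/(sqrt(25281 + 43264)) - 5760*(-1/3754) = 18864/(sqrt(68545)) + 2880/1877 = 18864*(sqrt(68545)/68545) + 2880/1877 = 18864*sqrt(68545)/68545 + 2880/1877 = 2880/1877 + 18864*sqrt(68545)/68545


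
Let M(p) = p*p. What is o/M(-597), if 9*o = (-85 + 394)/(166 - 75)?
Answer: 103/97299657 ≈ 1.0586e-6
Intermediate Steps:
M(p) = p²
o = 103/273 (o = ((-85 + 394)/(166 - 75))/9 = (309/91)/9 = (309*(1/91))/9 = (⅑)*(309/91) = 103/273 ≈ 0.37729)
o/M(-597) = 103/(273*((-597)²)) = (103/273)/356409 = (103/273)*(1/356409) = 103/97299657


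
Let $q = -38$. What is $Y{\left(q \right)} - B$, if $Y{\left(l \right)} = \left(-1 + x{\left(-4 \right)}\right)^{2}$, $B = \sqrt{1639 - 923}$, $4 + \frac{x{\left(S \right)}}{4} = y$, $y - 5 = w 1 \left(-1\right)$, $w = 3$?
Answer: $81 - 2 \sqrt{179} \approx 54.242$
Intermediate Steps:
$y = 2$ ($y = 5 + 3 \cdot 1 \left(-1\right) = 5 + 3 \left(-1\right) = 5 - 3 = 2$)
$x{\left(S \right)} = -8$ ($x{\left(S \right)} = -16 + 4 \cdot 2 = -16 + 8 = -8$)
$B = 2 \sqrt{179}$ ($B = \sqrt{716} = 2 \sqrt{179} \approx 26.758$)
$Y{\left(l \right)} = 81$ ($Y{\left(l \right)} = \left(-1 - 8\right)^{2} = \left(-9\right)^{2} = 81$)
$Y{\left(q \right)} - B = 81 - 2 \sqrt{179}$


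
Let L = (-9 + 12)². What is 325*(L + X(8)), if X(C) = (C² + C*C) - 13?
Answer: 40300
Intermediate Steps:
L = 9 (L = 3² = 9)
X(C) = -13 + 2*C² (X(C) = (C² + C²) - 13 = 2*C² - 13 = -13 + 2*C²)
325*(L + X(8)) = 325*(9 + (-13 + 2*8²)) = 325*(9 + (-13 + 2*64)) = 325*(9 + (-13 + 128)) = 325*(9 + 115) = 325*124 = 40300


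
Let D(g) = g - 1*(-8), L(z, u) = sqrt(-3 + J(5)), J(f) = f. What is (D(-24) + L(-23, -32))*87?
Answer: -1392 + 87*sqrt(2) ≈ -1269.0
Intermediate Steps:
L(z, u) = sqrt(2) (L(z, u) = sqrt(-3 + 5) = sqrt(2))
D(g) = 8 + g (D(g) = g + 8 = 8 + g)
(D(-24) + L(-23, -32))*87 = ((8 - 24) + sqrt(2))*87 = (-16 + sqrt(2))*87 = -1392 + 87*sqrt(2)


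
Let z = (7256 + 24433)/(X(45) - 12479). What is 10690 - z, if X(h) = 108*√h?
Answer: 1659489444121/155200561 + 10267236*√5/155200561 ≈ 10693.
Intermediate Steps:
z = 31689/(-12479 + 324*√5) (z = (7256 + 24433)/(108*√45 - 12479) = 31689/(108*(3*√5) - 12479) = 31689/(324*√5 - 12479) = 31689/(-12479 + 324*√5) ≈ -2.6959)
10690 - z = 10690 - (-395447031/155200561 - 10267236*√5/155200561) = 10690 + (395447031/155200561 + 10267236*√5/155200561) = 1659489444121/155200561 + 10267236*√5/155200561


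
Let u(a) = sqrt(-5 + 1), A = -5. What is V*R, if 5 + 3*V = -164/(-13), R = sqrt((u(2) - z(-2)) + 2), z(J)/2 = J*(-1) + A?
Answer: 33*sqrt(8 + 2*I)/13 ≈ 7.2349 + 0.89066*I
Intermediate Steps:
u(a) = 2*I (u(a) = sqrt(-4) = 2*I)
z(J) = -10 - 2*J (z(J) = 2*(J*(-1) - 5) = 2*(-J - 5) = 2*(-5 - J) = -10 - 2*J)
R = sqrt(8 + 2*I) (R = sqrt((2*I - (-10 - 2*(-2))) + 2) = sqrt((2*I - (-10 + 4)) + 2) = sqrt((2*I - 1*(-6)) + 2) = sqrt((2*I + 6) + 2) = sqrt((6 + 2*I) + 2) = sqrt(8 + 2*I) ≈ 2.8501 + 0.35086*I)
V = 33/13 (V = -5/3 + (-164/(-13))/3 = -5/3 + (-164*(-1/13))/3 = -5/3 + (1/3)*(164/13) = -5/3 + 164/39 = 33/13 ≈ 2.5385)
V*R = 33*sqrt(8 + 2*I)/13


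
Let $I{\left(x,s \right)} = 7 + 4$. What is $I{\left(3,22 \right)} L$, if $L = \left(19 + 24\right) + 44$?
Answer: $957$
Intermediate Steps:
$I{\left(x,s \right)} = 11$
$L = 87$ ($L = 43 + 44 = 87$)
$I{\left(3,22 \right)} L = 11 \cdot 87 = 957$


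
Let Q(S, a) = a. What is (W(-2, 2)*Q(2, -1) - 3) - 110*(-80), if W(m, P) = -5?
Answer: 8802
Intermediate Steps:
(W(-2, 2)*Q(2, -1) - 3) - 110*(-80) = (-5*(-1) - 3) - 110*(-80) = (5 - 3) + 8800 = 2 + 8800 = 8802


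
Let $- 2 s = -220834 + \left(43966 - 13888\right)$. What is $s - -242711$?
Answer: $338089$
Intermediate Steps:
$s = 95378$ ($s = - \frac{-220834 + \left(43966 - 13888\right)}{2} = - \frac{-220834 + 30078}{2} = \left(- \frac{1}{2}\right) \left(-190756\right) = 95378$)
$s - -242711 = 95378 - -242711 = 95378 + 242711 = 338089$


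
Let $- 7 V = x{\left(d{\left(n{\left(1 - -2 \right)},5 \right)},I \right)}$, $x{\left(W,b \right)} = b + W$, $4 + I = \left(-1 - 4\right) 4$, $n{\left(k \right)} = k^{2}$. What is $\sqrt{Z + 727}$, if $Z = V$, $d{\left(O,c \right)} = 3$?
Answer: $\sqrt{730} \approx 27.019$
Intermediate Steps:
$I = -24$ ($I = -4 + \left(-1 - 4\right) 4 = -4 - 20 = -24$)
$x{\left(W,b \right)} = W + b$
$V = 3$ ($V = - \frac{3 - 24}{7} = \left(- \frac{1}{7}\right) \left(-21\right) = 3$)
$Z = 3$
$\sqrt{Z + 727} = \sqrt{3 + 727} = \sqrt{730}$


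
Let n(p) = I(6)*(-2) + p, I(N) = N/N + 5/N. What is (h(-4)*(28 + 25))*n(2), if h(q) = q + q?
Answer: 2120/3 ≈ 706.67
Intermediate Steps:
I(N) = 1 + 5/N
n(p) = -11/3 + p (n(p) = ((5 + 6)/6)*(-2) + p = ((⅙)*11)*(-2) + p = (11/6)*(-2) + p = -11/3 + p)
h(q) = 2*q
(h(-4)*(28 + 25))*n(2) = ((2*(-4))*(28 + 25))*(-11/3 + 2) = -8*53*(-5/3) = -424*(-5/3) = 2120/3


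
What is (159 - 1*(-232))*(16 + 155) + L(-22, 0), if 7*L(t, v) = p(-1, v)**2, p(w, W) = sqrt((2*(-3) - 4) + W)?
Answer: 468017/7 ≈ 66860.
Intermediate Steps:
p(w, W) = sqrt(-10 + W) (p(w, W) = sqrt((-6 - 4) + W) = sqrt(-10 + W))
L(t, v) = -10/7 + v/7 (L(t, v) = (sqrt(-10 + v))**2/7 = (-10 + v)/7 = -10/7 + v/7)
(159 - 1*(-232))*(16 + 155) + L(-22, 0) = (159 - 1*(-232))*(16 + 155) + (-10/7 + (1/7)*0) = (159 + 232)*171 + (-10/7 + 0) = 391*171 - 10/7 = 66861 - 10/7 = 468017/7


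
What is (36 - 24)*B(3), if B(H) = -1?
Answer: -12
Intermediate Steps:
(36 - 24)*B(3) = (36 - 24)*(-1) = 12*(-1) = -12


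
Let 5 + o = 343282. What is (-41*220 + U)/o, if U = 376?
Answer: -8644/343277 ≈ -0.025181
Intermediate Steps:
o = 343277 (o = -5 + 343282 = 343277)
(-41*220 + U)/o = (-41*220 + 376)/343277 = (-9020 + 376)*(1/343277) = -8644*1/343277 = -8644/343277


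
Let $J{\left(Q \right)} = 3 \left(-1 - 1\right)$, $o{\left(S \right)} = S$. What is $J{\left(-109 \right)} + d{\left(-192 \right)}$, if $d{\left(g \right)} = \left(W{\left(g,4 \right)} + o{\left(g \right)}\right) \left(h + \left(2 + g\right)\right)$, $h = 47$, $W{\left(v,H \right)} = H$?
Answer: $26878$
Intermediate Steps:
$J{\left(Q \right)} = -6$ ($J{\left(Q \right)} = 3 \left(-2\right) = -6$)
$d{\left(g \right)} = \left(4 + g\right) \left(49 + g\right)$ ($d{\left(g \right)} = \left(4 + g\right) \left(47 + \left(2 + g\right)\right) = \left(4 + g\right) \left(49 + g\right)$)
$J{\left(-109 \right)} + d{\left(-192 \right)} = -6 + \left(196 + \left(-192\right)^{2} + 53 \left(-192\right)\right) = -6 + \left(196 + 36864 - 10176\right) = -6 + 26884 = 26878$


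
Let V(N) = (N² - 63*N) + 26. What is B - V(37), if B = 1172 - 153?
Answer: 1955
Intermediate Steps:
B = 1019
V(N) = 26 + N² - 63*N
B - V(37) = 1019 - (26 + 37² - 63*37) = 1019 - (26 + 1369 - 2331) = 1019 - 1*(-936) = 1019 + 936 = 1955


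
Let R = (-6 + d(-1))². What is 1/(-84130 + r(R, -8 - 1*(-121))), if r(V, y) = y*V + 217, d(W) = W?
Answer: -1/78376 ≈ -1.2759e-5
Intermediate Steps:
R = 49 (R = (-6 - 1)² = (-7)² = 49)
r(V, y) = 217 + V*y (r(V, y) = V*y + 217 = 217 + V*y)
1/(-84130 + r(R, -8 - 1*(-121))) = 1/(-84130 + (217 + 49*(-8 - 1*(-121)))) = 1/(-84130 + (217 + 49*(-8 + 121))) = 1/(-84130 + (217 + 49*113)) = 1/(-84130 + (217 + 5537)) = 1/(-84130 + 5754) = 1/(-78376) = -1/78376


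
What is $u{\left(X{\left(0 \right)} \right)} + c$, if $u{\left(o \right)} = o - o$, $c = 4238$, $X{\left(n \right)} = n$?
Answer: $4238$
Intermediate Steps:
$u{\left(o \right)} = 0$
$u{\left(X{\left(0 \right)} \right)} + c = 0 + 4238 = 4238$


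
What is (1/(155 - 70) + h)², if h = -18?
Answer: 2337841/7225 ≈ 323.58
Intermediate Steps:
(1/(155 - 70) + h)² = (1/(155 - 70) - 18)² = (1/85 - 18)² = (-1529/85)² = 2337841/7225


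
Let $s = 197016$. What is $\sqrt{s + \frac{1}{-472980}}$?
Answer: $\frac{\sqrt{11018616299903355}}{236490} \approx 443.86$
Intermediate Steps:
$\sqrt{s + \frac{1}{-472980}} = \sqrt{197016 + \frac{1}{-472980}} = \sqrt{197016 - \frac{1}{472980}} = \sqrt{\frac{93184627679}{472980}} = \frac{\sqrt{11018616299903355}}{236490}$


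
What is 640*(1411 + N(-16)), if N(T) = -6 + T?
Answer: 888960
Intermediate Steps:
640*(1411 + N(-16)) = 640*(1411 + (-6 - 16)) = 640*(1411 - 22) = 640*1389 = 888960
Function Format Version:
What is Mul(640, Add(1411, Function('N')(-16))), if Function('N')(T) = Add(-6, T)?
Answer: 888960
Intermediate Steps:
Mul(640, Add(1411, Function('N')(-16))) = Mul(640, Add(1411, Add(-6, -16))) = Mul(640, Add(1411, -22)) = Mul(640, 1389) = 888960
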